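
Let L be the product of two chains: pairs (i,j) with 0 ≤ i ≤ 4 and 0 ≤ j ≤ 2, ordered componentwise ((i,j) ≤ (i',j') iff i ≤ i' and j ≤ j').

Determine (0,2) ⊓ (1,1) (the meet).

Common lower bounds of {(0,2), (1,1)}: (0,0), (0,1).
The greatest among these is (0,1).

(0,1)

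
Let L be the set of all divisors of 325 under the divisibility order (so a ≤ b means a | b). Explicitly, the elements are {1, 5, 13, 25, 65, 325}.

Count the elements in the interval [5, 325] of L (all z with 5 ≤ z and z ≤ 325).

4

The interval [5, 325] = {25, 325, 5, 65}, which has 4 elements.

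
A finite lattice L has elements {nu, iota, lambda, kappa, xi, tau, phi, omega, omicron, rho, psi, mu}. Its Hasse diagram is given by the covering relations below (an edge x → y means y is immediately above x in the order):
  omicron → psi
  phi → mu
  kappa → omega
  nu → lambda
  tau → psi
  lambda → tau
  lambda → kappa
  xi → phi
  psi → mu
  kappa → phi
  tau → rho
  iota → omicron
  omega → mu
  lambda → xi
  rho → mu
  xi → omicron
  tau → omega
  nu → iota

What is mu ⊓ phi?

phi

Common lower bounds of {mu, phi}: kappa, lambda, nu, phi, xi.
The greatest among these is phi.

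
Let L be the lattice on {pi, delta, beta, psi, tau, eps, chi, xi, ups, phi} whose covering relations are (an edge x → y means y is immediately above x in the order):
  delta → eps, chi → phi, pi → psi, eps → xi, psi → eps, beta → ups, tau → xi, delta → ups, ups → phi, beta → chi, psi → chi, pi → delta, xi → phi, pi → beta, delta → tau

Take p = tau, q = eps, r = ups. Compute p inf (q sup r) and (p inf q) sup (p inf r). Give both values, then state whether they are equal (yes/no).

q sup r = phi, so p inf (q sup r) = tau inf phi = tau.
p inf q = delta and p inf r = delta, so (p inf q) sup (p inf r) = delta sup delta = delta.
Equal: no.

tau; delta; no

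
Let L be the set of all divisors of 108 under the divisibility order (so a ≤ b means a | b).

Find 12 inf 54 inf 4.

2

In the divisibility order, the meet is the greatest common divisor: gcd(12, 54, 4) = 2.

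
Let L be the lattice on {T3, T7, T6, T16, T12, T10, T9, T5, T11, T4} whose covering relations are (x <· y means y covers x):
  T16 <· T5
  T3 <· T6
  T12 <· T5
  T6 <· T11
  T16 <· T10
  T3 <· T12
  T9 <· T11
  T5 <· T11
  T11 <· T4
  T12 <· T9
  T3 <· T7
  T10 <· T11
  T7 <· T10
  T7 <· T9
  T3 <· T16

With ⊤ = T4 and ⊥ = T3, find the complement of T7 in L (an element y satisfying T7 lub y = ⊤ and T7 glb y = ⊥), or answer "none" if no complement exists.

For every candidate y, either T7 ∨ y ≠ T4 or T7 ∧ y ≠ T3; no complement exists.

none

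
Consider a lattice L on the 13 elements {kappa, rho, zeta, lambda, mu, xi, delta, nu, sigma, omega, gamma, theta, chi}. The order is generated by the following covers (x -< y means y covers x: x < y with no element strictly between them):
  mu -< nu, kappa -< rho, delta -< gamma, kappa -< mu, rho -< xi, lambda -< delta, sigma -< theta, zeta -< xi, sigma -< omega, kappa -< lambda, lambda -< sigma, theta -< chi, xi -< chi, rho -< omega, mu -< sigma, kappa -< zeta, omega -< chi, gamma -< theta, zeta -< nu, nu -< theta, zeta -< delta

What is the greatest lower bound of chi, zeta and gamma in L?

zeta

Common lower bounds of {chi, zeta, gamma}: kappa, zeta.
The greatest among these is zeta.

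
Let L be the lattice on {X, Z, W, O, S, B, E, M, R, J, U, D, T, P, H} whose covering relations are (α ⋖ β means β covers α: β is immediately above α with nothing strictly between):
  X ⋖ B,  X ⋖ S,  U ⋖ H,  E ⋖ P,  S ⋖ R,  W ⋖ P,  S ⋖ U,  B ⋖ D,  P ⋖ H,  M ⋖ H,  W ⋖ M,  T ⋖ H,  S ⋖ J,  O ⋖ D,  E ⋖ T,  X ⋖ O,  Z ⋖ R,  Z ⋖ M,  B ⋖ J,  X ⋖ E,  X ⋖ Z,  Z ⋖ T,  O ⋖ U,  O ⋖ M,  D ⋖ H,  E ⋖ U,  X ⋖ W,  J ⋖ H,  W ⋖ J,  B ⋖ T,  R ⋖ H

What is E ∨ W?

Common upper bounds of {E, W}: H, P.
The least among these is P.

P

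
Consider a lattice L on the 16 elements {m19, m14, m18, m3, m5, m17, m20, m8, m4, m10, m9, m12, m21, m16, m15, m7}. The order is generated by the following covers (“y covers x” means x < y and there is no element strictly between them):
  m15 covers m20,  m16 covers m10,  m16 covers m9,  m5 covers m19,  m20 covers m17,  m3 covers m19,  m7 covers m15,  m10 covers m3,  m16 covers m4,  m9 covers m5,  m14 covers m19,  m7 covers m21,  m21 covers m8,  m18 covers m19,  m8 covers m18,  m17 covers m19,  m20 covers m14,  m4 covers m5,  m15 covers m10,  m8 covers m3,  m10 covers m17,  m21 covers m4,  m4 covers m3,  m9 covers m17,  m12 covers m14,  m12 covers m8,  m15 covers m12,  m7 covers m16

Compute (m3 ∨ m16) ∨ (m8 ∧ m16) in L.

m3 ∨ m16 = m16
m8 ∧ m16 = m3
m16 ∨ m3 = m16

m16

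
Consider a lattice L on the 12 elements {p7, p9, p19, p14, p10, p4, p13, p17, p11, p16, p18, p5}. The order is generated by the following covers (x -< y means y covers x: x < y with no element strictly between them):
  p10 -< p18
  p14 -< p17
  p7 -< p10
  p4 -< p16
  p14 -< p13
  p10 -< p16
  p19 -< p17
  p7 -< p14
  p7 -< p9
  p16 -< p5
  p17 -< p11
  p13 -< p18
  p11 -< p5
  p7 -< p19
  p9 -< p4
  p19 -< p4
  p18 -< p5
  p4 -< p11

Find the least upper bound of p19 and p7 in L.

p19

Common upper bounds of {p19, p7}: p11, p16, p17, p19, p4, p5.
The least among these is p19.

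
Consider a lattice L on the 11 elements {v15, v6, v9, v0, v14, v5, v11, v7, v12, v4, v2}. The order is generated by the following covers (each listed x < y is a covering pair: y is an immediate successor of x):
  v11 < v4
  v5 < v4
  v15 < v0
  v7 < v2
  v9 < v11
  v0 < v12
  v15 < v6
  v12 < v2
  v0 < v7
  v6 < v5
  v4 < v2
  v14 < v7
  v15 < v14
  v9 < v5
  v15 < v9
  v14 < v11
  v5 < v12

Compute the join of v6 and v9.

Common upper bounds of {v6, v9}: v12, v2, v4, v5.
The least among these is v5.

v5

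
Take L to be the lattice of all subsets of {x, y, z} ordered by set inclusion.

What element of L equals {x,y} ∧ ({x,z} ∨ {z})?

{x}

{x,z} ∨ {z} = {x,z}
{x,y} ∧ {x,z} = {x}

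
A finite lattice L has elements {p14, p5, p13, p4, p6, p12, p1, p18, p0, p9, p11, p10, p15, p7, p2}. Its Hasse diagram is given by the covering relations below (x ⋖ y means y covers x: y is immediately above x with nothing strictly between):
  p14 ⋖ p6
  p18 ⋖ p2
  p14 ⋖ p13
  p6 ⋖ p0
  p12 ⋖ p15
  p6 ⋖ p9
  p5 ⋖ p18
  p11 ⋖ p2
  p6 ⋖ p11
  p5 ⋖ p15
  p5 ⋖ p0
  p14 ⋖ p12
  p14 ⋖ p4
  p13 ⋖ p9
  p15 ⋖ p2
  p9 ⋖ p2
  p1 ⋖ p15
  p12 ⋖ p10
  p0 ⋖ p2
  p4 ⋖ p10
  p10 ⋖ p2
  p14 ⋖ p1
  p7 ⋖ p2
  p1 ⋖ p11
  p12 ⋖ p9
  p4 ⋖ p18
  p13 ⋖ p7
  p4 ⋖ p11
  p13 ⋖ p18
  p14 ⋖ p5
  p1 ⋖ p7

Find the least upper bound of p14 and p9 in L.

p9

Common upper bounds of {p14, p9}: p2, p9.
The least among these is p9.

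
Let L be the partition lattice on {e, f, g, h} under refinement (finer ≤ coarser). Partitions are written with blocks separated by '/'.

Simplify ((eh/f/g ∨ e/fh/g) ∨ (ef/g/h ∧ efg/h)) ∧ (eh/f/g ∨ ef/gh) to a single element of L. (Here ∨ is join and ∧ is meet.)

efh/g

eh/f/g ∨ e/fh/g = efh/g
ef/g/h ∧ efg/h = ef/g/h
efh/g ∨ ef/g/h = efh/g
eh/f/g ∨ ef/gh = efgh
efh/g ∧ efgh = efh/g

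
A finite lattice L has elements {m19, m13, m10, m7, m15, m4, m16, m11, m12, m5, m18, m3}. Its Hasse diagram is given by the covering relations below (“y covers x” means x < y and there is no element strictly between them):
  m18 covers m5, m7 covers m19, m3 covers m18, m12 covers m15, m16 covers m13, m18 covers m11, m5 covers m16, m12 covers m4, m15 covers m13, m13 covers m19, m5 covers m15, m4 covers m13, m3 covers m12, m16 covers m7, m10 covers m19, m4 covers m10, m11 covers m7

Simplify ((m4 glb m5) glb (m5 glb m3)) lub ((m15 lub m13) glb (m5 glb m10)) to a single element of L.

m4 ∧ m5 = m13
m5 ∧ m3 = m5
m13 ∧ m5 = m13
m15 ∨ m13 = m15
m5 ∧ m10 = m19
m15 ∧ m19 = m19
m13 ∨ m19 = m13

m13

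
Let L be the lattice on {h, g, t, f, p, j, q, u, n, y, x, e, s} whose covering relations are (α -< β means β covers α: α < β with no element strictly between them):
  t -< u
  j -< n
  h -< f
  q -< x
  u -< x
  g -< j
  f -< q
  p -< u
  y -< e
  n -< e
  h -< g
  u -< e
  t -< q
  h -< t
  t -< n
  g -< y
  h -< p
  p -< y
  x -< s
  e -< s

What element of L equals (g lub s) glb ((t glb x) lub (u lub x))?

g ∨ s = s
t ∧ x = t
u ∨ x = x
t ∨ x = x
s ∧ x = x

x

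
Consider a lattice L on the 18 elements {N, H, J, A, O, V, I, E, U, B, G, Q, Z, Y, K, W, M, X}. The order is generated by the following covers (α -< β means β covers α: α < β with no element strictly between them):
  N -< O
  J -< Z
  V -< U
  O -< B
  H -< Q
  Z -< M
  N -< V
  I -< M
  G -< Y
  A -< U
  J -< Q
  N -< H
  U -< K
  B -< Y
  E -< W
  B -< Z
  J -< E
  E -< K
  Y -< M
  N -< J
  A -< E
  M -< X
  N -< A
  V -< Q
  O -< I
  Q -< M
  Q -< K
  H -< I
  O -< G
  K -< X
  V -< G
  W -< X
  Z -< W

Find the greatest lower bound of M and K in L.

Q

Common lower bounds of {M, K}: H, J, N, Q, V.
The greatest among these is Q.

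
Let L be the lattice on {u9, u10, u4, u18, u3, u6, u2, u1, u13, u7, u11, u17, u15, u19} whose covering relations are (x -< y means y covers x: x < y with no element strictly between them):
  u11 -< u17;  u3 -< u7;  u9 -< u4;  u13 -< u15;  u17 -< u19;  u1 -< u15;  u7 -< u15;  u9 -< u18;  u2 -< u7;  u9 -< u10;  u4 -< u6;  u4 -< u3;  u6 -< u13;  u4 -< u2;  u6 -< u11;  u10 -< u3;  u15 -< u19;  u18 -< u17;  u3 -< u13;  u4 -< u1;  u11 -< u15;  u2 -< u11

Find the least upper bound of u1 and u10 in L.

u15

Common upper bounds of {u1, u10}: u15, u19.
The least among these is u15.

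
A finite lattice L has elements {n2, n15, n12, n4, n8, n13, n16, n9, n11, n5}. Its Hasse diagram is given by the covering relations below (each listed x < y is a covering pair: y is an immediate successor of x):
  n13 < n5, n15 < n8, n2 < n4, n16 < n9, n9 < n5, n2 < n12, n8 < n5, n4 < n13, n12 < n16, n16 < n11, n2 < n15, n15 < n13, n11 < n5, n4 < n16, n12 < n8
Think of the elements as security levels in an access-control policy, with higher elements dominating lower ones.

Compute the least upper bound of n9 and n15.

n5

Common upper bounds of {n9, n15}: n5.
The least among these is n5.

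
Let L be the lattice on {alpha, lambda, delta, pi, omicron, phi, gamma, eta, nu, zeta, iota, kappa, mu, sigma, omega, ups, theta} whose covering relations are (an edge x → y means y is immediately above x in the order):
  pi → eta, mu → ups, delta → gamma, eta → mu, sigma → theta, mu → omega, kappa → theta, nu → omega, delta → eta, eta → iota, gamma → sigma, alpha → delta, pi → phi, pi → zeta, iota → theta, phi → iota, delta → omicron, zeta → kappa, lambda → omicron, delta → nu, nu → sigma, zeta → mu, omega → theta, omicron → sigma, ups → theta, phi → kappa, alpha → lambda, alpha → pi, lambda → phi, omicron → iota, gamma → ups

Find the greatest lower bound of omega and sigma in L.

nu

Common lower bounds of {omega, sigma}: alpha, delta, nu.
The greatest among these is nu.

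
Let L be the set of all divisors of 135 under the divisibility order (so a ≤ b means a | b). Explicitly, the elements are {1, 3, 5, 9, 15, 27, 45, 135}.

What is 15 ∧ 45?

Common lower bounds of {15, 45}: 1, 15, 3, 5.
The greatest among these is 15.

15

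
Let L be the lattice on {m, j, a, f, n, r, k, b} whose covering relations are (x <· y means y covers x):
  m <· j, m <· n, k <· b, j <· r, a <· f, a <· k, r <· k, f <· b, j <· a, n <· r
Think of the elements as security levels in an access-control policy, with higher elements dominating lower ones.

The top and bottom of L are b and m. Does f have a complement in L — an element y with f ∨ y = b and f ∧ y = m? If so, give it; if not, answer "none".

Need y with f ∨ y = b and f ∧ y = m.
Checking each element gives: n.

n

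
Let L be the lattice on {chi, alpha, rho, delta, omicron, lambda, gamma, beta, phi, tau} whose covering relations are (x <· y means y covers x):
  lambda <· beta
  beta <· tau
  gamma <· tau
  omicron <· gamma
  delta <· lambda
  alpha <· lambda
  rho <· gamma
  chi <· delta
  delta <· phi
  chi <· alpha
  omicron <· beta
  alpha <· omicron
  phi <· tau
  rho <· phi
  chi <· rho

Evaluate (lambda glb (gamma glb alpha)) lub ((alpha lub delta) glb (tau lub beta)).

gamma ∧ alpha = alpha
lambda ∧ alpha = alpha
alpha ∨ delta = lambda
tau ∨ beta = tau
lambda ∧ tau = lambda
alpha ∨ lambda = lambda

lambda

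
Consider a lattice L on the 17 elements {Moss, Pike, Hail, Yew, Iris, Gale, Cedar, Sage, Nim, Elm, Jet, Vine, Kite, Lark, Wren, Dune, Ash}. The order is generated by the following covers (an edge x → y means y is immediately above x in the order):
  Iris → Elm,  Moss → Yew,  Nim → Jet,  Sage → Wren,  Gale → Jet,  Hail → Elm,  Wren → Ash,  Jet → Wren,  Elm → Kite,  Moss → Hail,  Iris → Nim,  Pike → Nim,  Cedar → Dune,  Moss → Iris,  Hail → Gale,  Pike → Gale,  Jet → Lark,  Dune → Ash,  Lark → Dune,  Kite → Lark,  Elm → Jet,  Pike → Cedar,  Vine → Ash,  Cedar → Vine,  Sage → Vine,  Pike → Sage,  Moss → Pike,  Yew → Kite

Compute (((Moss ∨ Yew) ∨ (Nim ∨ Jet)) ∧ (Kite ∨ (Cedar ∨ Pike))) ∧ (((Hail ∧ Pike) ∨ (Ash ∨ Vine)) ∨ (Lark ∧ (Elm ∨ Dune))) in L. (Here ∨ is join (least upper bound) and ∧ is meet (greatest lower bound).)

Lark

Moss ∨ Yew = Yew
Nim ∨ Jet = Jet
Yew ∨ Jet = Lark
Cedar ∨ Pike = Cedar
Kite ∨ Cedar = Dune
Lark ∧ Dune = Lark
Hail ∧ Pike = Moss
Ash ∨ Vine = Ash
Moss ∨ Ash = Ash
Elm ∨ Dune = Dune
Lark ∧ Dune = Lark
Ash ∨ Lark = Ash
Lark ∧ Ash = Lark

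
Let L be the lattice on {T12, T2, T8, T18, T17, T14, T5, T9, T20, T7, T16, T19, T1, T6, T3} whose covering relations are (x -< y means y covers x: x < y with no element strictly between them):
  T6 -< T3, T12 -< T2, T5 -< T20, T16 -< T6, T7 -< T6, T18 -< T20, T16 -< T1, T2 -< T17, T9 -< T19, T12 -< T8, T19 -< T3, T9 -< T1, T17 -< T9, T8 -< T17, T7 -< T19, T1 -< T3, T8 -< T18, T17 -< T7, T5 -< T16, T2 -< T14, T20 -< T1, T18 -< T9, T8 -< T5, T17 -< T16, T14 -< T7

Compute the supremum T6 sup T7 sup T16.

Common upper bounds of {T6, T7, T16}: T3, T6.
The least among these is T6.

T6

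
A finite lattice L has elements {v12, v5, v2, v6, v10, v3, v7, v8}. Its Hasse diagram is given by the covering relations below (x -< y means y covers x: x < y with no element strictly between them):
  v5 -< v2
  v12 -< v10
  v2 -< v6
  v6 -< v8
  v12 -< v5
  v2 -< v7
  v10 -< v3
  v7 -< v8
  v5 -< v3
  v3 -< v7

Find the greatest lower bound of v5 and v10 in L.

v12

Common lower bounds of {v5, v10}: v12.
The greatest among these is v12.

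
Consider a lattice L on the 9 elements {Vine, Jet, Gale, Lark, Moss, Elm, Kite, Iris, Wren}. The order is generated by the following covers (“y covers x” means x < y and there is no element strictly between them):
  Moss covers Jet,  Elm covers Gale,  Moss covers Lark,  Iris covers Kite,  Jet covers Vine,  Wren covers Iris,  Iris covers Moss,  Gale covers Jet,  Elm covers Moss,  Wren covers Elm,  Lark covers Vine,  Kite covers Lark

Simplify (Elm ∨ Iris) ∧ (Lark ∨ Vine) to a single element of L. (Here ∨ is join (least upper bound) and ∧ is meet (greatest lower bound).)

Lark

Elm ∨ Iris = Wren
Lark ∨ Vine = Lark
Wren ∧ Lark = Lark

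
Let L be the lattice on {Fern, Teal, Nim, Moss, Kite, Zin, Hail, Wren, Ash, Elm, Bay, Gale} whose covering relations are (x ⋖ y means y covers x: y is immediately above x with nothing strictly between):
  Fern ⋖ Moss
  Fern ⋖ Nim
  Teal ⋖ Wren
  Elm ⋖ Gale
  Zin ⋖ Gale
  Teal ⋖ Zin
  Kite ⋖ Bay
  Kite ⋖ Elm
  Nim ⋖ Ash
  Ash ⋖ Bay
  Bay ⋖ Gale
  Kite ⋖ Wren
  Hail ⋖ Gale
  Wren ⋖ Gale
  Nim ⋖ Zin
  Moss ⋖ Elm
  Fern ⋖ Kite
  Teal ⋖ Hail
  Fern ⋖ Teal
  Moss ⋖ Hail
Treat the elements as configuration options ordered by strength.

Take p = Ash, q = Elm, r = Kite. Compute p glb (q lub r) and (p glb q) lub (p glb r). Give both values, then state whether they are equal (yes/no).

q lub r = Elm, so p glb (q lub r) = Ash glb Elm = Fern.
p glb q = Fern and p glb r = Fern, so (p glb q) lub (p glb r) = Fern lub Fern = Fern.
Equal: yes.

Fern; Fern; yes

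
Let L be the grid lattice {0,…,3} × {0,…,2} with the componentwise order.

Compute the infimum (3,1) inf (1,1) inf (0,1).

In a product of chains, the meet is componentwise min, giving (0,1).

(0,1)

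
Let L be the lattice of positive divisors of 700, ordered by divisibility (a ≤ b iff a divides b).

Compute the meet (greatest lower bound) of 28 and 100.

4

In the divisibility order, the meet is the greatest common divisor: gcd(28, 100) = 4.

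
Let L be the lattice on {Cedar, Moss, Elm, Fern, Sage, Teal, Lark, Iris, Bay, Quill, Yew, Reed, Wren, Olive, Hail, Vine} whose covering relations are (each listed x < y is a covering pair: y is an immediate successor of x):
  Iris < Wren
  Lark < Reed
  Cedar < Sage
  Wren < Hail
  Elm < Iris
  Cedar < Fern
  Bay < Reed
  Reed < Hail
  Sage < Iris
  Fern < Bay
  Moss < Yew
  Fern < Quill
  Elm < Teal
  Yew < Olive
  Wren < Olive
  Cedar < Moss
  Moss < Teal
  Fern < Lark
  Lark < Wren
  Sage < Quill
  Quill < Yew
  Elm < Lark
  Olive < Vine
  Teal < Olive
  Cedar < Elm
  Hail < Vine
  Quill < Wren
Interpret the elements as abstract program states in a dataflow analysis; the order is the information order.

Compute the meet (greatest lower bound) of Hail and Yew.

Quill

Common lower bounds of {Hail, Yew}: Cedar, Fern, Quill, Sage.
The greatest among these is Quill.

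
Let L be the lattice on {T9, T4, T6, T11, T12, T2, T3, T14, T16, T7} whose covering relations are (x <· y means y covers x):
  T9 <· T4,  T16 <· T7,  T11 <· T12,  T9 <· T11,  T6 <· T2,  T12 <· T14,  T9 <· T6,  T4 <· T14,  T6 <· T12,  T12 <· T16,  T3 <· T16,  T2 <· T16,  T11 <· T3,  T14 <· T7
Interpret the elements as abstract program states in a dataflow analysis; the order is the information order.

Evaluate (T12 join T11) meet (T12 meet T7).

T12 ∨ T11 = T12
T12 ∧ T7 = T12
T12 ∧ T12 = T12

T12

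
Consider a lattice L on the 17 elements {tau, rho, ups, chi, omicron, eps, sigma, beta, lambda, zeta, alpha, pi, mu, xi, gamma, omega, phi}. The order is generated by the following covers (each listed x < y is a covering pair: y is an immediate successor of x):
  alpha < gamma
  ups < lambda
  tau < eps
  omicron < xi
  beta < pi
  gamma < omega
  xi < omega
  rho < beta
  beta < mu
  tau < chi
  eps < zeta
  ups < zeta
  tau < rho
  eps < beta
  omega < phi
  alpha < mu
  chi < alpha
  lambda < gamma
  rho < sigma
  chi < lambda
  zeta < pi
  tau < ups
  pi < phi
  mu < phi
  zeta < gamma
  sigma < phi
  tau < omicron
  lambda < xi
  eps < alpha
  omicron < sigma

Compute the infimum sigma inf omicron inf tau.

Common lower bounds of {sigma, omicron, tau}: tau.
The greatest among these is tau.

tau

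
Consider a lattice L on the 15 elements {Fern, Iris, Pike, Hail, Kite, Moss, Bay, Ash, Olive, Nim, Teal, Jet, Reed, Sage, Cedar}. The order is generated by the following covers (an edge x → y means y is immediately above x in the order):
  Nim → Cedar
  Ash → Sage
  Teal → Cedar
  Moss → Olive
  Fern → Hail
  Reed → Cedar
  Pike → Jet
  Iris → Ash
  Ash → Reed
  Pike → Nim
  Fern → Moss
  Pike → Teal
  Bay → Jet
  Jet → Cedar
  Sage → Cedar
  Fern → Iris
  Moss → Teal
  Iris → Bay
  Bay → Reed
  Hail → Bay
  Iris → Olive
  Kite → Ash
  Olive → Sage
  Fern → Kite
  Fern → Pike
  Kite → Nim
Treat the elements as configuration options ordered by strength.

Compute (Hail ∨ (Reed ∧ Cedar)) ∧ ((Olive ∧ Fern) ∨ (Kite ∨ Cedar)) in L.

Reed

Reed ∧ Cedar = Reed
Hail ∨ Reed = Reed
Olive ∧ Fern = Fern
Kite ∨ Cedar = Cedar
Fern ∨ Cedar = Cedar
Reed ∧ Cedar = Reed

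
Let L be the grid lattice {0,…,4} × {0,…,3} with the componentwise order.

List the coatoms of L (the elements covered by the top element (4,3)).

The coatoms are exactly the elements covered by (4,3): (3,3), (4,2).

(3,3), (4,2)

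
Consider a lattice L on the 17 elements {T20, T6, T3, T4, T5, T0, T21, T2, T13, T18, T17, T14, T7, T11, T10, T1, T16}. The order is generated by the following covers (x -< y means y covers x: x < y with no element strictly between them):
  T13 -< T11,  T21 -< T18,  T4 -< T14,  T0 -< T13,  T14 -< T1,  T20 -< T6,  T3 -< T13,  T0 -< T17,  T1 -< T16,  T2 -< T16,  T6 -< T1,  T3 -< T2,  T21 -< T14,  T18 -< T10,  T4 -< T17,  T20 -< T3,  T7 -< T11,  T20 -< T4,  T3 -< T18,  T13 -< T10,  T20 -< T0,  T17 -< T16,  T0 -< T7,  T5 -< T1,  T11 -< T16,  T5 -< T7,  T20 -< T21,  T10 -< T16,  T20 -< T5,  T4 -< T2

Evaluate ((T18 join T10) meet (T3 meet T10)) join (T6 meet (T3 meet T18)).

T18 ∨ T10 = T10
T3 ∧ T10 = T3
T10 ∧ T3 = T3
T3 ∧ T18 = T3
T6 ∧ T3 = T20
T3 ∨ T20 = T3

T3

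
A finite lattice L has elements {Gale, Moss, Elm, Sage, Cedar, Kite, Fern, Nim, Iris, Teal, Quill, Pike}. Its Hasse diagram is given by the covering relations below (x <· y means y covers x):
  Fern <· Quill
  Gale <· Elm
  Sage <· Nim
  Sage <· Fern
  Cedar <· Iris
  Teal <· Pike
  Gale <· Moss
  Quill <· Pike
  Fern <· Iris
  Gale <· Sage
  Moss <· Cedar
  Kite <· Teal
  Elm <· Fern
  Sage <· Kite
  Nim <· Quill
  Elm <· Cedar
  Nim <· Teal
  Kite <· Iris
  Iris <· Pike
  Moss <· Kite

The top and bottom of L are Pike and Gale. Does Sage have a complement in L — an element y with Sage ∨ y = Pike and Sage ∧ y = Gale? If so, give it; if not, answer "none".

For every candidate y, either Sage ∨ y ≠ Pike or Sage ∧ y ≠ Gale; no complement exists.

none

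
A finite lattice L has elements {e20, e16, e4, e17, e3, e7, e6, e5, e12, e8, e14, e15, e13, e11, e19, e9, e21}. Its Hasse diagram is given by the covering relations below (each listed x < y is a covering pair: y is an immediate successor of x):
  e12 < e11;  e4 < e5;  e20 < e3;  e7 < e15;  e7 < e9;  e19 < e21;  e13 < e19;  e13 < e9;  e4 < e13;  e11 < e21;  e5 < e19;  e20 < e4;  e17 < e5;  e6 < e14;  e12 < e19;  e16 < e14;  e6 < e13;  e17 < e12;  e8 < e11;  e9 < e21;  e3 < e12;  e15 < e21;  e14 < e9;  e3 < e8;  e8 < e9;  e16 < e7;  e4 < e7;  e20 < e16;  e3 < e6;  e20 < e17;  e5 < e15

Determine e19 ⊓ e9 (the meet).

Common lower bounds of {e19, e9}: e13, e20, e3, e4, e6.
The greatest among these is e13.

e13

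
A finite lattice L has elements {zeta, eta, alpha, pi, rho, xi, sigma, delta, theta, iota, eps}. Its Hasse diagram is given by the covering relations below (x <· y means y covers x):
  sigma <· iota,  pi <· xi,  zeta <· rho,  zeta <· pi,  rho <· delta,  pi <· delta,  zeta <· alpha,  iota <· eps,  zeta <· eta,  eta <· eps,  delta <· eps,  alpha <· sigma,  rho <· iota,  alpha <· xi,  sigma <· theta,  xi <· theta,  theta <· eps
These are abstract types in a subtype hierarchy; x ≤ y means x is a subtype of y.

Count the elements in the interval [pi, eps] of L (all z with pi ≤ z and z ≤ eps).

The interval [pi, eps] = {delta, eps, pi, theta, xi}, which has 5 elements.

5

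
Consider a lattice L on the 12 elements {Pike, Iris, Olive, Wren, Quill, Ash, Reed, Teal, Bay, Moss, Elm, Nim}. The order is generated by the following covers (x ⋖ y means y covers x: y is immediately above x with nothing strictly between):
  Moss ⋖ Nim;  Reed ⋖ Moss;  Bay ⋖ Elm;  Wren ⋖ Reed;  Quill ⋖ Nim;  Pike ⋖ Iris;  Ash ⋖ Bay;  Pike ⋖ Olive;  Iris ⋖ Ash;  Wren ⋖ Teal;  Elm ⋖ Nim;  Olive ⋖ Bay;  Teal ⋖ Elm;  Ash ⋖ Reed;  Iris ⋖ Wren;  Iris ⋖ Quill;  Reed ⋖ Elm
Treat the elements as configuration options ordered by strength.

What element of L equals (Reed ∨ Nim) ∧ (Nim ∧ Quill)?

Reed ∨ Nim = Nim
Nim ∧ Quill = Quill
Nim ∧ Quill = Quill

Quill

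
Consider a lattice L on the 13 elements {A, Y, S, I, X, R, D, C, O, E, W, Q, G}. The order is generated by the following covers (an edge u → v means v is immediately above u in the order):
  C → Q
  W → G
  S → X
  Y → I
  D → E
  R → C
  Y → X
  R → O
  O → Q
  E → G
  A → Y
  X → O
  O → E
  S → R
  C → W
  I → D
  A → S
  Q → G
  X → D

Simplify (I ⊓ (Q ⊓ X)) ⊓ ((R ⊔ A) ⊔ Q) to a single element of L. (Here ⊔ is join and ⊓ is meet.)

Q ∧ X = X
I ∧ X = Y
R ∨ A = R
R ∨ Q = Q
Y ∧ Q = Y

Y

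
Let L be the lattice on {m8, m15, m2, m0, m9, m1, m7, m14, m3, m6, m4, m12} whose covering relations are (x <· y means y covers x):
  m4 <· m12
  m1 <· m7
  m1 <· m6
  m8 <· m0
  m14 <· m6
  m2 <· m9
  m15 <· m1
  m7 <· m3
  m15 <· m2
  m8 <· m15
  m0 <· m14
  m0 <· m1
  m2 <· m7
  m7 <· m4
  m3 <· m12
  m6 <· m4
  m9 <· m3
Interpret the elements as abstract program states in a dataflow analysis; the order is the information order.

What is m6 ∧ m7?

m1

Common lower bounds of {m6, m7}: m0, m1, m15, m8.
The greatest among these is m1.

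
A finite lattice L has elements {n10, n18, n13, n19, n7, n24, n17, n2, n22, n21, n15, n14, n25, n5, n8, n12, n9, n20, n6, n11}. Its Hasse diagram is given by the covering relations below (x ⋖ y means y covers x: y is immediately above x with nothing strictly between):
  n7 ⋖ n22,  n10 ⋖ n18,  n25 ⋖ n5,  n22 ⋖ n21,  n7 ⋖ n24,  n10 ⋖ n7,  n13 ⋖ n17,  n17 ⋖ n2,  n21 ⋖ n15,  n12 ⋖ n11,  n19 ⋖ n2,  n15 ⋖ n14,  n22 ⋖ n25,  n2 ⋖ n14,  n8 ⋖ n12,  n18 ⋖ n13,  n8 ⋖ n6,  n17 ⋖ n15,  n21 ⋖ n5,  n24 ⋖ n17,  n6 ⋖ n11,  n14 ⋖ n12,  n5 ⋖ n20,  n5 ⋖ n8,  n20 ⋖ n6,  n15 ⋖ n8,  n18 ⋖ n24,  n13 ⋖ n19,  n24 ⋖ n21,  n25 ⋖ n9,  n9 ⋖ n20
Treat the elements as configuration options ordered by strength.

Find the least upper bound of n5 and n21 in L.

Common upper bounds of {n5, n21}: n11, n12, n20, n5, n6, n8.
The least among these is n5.

n5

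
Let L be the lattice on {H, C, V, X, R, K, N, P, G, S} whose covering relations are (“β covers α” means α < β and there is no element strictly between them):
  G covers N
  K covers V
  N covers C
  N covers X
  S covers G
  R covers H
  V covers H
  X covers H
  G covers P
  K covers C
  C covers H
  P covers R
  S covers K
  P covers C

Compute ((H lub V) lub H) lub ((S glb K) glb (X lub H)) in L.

H ∨ V = V
V ∨ H = V
S ∧ K = K
X ∨ H = X
K ∧ X = H
V ∨ H = V

V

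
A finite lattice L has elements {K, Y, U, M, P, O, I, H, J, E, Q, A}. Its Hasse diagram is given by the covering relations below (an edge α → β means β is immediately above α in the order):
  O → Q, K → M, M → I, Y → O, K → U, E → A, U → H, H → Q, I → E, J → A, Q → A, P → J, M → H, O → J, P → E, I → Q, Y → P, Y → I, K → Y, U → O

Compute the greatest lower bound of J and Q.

O

Common lower bounds of {J, Q}: K, O, U, Y.
The greatest among these is O.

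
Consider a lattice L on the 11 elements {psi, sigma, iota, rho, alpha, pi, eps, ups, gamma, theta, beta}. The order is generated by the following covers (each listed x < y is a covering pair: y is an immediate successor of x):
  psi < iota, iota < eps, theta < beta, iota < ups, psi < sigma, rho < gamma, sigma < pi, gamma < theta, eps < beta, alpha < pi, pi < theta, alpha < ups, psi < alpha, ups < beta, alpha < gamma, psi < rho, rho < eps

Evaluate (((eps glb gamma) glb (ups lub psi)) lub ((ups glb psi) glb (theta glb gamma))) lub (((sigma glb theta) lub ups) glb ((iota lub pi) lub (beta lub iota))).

beta

eps ∧ gamma = rho
ups ∨ psi = ups
rho ∧ ups = psi
ups ∧ psi = psi
theta ∧ gamma = gamma
psi ∧ gamma = psi
psi ∨ psi = psi
sigma ∧ theta = sigma
sigma ∨ ups = beta
iota ∨ pi = beta
beta ∨ iota = beta
beta ∨ beta = beta
beta ∧ beta = beta
psi ∨ beta = beta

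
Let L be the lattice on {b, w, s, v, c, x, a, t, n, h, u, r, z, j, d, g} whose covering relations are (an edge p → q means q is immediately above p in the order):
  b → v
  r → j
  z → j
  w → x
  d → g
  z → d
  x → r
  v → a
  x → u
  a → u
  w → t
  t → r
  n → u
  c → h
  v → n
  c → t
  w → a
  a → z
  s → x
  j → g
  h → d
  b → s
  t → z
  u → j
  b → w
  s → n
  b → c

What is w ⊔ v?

a

Common upper bounds of {w, v}: a, d, g, j, u, z.
The least among these is a.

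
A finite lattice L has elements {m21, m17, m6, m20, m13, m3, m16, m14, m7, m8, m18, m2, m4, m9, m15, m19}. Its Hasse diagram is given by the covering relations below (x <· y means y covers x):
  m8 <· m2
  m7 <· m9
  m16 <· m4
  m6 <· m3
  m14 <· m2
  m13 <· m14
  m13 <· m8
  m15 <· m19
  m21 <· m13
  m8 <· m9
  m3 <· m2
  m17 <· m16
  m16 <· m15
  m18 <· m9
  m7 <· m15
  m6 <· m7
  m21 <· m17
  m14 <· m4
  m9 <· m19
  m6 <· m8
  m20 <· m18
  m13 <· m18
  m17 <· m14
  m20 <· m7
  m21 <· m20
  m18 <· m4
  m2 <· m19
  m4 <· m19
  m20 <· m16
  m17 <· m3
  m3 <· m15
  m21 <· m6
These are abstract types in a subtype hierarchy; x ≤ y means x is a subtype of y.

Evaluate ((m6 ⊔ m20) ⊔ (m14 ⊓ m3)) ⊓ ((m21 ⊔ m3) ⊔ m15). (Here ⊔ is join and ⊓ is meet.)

m15

m6 ∨ m20 = m7
m14 ∧ m3 = m17
m7 ∨ m17 = m15
m21 ∨ m3 = m3
m3 ∨ m15 = m15
m15 ∧ m15 = m15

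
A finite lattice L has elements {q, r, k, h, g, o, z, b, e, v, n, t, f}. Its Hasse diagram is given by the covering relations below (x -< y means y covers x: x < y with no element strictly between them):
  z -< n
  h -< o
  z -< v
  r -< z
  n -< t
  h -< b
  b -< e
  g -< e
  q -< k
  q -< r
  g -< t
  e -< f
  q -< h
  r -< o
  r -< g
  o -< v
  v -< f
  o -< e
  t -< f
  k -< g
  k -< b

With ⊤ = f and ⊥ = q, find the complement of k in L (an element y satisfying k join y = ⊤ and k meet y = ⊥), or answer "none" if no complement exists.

v

Need y with k ∨ y = f and k ∧ y = q.
Checking each element gives: v.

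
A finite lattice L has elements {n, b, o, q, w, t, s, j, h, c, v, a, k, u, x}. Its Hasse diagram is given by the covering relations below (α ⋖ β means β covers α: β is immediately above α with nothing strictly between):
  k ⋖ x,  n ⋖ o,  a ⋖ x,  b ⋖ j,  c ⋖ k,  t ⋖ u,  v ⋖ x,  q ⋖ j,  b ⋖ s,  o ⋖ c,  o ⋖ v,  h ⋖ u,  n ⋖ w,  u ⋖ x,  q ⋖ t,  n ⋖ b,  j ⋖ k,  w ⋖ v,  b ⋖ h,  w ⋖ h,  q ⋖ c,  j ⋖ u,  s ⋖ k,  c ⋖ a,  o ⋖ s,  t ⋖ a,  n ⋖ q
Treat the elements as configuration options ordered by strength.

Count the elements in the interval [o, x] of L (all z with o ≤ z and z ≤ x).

The interval [o, x] = {a, c, k, o, s, v, x}, which has 7 elements.

7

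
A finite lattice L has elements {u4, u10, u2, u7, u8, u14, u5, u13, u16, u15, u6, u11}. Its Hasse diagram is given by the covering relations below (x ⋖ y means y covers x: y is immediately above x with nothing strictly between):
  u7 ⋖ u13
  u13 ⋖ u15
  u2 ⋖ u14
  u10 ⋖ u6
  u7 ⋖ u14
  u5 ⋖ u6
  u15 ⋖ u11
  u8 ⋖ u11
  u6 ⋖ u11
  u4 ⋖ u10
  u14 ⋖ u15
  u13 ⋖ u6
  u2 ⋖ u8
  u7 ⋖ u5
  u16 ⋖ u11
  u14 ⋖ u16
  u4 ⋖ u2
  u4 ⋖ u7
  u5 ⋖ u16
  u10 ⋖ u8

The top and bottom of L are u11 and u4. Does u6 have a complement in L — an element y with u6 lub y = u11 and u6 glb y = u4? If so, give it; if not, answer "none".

Need y with u6 ∨ y = u11 and u6 ∧ y = u4.
Checking each element gives: u2.

u2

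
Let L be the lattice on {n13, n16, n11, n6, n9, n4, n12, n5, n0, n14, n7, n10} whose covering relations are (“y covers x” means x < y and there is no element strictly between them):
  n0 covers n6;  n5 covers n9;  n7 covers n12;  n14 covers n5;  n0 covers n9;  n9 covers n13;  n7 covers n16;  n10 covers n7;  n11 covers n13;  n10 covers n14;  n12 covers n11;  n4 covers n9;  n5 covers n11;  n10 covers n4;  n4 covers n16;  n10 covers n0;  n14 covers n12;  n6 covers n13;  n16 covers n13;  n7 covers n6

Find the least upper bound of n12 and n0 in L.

n10

Common upper bounds of {n12, n0}: n10.
The least among these is n10.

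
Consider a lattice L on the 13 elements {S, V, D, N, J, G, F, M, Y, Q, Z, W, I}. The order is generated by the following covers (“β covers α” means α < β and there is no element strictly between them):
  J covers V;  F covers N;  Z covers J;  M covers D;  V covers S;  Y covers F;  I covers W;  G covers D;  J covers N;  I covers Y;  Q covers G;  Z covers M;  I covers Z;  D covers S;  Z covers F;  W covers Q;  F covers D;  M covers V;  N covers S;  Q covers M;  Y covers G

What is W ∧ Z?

M

Common lower bounds of {W, Z}: D, M, S, V.
The greatest among these is M.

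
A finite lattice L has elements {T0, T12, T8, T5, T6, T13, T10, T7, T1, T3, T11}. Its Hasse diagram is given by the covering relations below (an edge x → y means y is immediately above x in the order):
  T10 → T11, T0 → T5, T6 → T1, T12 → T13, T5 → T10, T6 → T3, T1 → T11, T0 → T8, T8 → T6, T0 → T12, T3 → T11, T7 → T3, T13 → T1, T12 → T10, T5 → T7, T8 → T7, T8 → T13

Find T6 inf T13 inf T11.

T8

Common lower bounds of {T6, T13, T11}: T0, T8.
The greatest among these is T8.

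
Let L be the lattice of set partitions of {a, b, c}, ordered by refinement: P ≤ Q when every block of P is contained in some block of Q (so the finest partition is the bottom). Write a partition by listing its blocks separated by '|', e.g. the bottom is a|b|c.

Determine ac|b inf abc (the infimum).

The meet (common refinement) of ac|b and abc intersects blocks pairwise, giving ac|b.

ac|b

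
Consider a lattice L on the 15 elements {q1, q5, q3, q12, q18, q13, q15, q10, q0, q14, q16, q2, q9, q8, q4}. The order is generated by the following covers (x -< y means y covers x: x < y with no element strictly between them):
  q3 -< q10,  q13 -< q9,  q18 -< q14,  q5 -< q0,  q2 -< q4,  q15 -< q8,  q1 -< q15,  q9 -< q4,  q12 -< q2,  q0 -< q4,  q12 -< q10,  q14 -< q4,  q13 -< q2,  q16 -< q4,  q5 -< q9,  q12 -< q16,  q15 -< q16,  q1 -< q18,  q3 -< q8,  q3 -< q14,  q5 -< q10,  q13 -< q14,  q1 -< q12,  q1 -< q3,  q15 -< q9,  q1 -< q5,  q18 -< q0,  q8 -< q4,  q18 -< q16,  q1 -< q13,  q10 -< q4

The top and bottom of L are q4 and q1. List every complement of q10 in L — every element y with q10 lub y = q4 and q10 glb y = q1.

q13, q15, q18

Need y with q10 ∨ y = q4 and q10 ∧ y = q1.
Checking each element gives: q13, q15, q18.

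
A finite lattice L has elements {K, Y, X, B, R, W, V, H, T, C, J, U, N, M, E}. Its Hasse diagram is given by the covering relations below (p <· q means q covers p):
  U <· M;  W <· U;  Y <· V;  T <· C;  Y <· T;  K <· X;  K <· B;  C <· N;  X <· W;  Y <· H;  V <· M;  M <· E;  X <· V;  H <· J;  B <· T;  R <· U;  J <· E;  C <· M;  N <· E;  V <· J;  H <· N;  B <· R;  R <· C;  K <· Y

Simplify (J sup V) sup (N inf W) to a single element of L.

J

J ∨ V = J
N ∧ W = K
J ∨ K = J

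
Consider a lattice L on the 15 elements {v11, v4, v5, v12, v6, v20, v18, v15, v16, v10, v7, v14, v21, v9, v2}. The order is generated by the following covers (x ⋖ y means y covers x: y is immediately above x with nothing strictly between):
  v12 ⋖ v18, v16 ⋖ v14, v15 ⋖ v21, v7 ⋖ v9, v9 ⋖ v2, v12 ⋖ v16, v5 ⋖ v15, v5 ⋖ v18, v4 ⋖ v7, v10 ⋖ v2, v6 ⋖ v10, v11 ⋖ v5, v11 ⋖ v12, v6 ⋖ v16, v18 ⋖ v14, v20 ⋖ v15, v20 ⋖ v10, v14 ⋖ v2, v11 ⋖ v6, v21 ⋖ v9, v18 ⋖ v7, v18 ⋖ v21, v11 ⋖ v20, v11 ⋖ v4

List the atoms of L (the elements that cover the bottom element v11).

The atoms are exactly the elements that cover v11: v12, v20, v4, v5, v6.

v12, v20, v4, v5, v6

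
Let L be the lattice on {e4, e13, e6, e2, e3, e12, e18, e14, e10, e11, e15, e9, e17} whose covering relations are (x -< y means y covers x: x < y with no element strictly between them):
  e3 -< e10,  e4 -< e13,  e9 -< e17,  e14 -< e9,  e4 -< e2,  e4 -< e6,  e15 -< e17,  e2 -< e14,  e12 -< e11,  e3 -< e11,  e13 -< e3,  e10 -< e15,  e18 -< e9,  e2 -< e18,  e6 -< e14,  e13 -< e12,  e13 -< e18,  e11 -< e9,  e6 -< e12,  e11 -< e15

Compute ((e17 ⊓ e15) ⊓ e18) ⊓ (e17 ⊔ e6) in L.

e13

e17 ∧ e15 = e15
e15 ∧ e18 = e13
e17 ∨ e6 = e17
e13 ∧ e17 = e13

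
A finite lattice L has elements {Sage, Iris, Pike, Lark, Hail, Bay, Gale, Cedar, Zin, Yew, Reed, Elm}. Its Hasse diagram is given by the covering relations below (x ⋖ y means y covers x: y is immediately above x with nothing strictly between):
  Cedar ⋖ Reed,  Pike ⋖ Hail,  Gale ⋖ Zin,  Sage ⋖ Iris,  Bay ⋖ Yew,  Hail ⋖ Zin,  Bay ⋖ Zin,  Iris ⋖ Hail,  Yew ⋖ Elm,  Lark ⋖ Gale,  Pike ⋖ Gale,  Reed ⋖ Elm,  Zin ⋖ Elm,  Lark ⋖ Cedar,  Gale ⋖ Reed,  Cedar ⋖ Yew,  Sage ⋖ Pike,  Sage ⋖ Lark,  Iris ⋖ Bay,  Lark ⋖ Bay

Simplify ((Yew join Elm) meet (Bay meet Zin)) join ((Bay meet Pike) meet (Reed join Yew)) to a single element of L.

Yew ∨ Elm = Elm
Bay ∧ Zin = Bay
Elm ∧ Bay = Bay
Bay ∧ Pike = Sage
Reed ∨ Yew = Elm
Sage ∧ Elm = Sage
Bay ∨ Sage = Bay

Bay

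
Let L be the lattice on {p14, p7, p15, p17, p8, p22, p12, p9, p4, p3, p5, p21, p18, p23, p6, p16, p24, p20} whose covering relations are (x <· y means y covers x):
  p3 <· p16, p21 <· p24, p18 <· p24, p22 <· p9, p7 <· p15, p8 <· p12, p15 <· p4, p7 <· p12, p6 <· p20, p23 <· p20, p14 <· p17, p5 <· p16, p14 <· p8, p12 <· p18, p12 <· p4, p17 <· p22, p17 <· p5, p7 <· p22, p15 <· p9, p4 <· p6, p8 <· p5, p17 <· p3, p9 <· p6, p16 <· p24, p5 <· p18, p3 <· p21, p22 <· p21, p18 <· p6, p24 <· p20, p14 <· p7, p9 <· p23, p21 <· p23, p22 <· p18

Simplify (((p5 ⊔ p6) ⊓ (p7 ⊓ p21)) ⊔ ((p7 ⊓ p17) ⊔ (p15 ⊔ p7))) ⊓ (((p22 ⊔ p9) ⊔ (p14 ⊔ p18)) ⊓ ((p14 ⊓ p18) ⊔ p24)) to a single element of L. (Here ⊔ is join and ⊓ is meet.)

p5 ∨ p6 = p6
p7 ∧ p21 = p7
p6 ∧ p7 = p7
p7 ∧ p17 = p14
p15 ∨ p7 = p15
p14 ∨ p15 = p15
p7 ∨ p15 = p15
p22 ∨ p9 = p9
p14 ∨ p18 = p18
p9 ∨ p18 = p6
p14 ∧ p18 = p14
p14 ∨ p24 = p24
p6 ∧ p24 = p18
p15 ∧ p18 = p7

p7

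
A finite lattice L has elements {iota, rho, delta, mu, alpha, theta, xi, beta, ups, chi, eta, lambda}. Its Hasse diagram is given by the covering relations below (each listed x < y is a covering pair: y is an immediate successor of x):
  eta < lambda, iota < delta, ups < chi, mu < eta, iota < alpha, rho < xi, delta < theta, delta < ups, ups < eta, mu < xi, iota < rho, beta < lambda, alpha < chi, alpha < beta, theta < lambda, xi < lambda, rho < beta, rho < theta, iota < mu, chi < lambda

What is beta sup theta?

lambda

Common upper bounds of {beta, theta}: lambda.
The least among these is lambda.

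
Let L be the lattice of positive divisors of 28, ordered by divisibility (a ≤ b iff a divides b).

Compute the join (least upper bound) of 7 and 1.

7

In the divisibility order, the join is the least common multiple: lcm(7, 1) = 7.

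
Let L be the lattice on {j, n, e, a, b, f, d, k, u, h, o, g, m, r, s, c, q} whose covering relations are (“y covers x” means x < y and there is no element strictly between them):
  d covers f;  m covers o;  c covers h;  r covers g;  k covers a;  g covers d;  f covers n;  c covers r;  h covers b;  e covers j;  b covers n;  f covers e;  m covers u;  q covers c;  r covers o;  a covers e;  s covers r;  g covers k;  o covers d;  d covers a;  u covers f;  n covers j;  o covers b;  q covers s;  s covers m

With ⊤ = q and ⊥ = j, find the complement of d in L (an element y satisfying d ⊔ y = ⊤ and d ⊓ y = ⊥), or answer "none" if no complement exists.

For every candidate y, either d ∨ y ≠ q or d ∧ y ≠ j; no complement exists.

none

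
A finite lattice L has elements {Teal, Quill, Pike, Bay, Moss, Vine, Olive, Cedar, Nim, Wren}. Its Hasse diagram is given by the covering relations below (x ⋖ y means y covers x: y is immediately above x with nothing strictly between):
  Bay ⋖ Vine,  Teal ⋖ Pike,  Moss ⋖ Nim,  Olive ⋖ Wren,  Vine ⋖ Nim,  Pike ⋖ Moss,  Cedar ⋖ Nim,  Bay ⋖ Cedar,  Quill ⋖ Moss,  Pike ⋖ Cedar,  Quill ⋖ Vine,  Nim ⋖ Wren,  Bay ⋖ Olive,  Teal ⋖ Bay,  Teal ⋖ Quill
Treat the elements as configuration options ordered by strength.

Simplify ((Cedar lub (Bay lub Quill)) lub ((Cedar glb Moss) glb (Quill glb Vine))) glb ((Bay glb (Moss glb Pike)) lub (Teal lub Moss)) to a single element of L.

Moss

Bay ∨ Quill = Vine
Cedar ∨ Vine = Nim
Cedar ∧ Moss = Pike
Quill ∧ Vine = Quill
Pike ∧ Quill = Teal
Nim ∨ Teal = Nim
Moss ∧ Pike = Pike
Bay ∧ Pike = Teal
Teal ∨ Moss = Moss
Teal ∨ Moss = Moss
Nim ∧ Moss = Moss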